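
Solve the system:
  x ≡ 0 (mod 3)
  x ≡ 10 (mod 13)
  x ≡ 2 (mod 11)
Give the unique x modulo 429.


Moduli 3, 13, 11 are pairwise coprime; by CRT there is a unique solution modulo M = 3 · 13 · 11 = 429.
Solve pairwise, accumulating the modulus:
  Start with x ≡ 0 (mod 3).
  Combine with x ≡ 10 (mod 13): since gcd(3, 13) = 1, we get a unique residue mod 39.
    Write x = 0 + 3·t and substitute into x ≡ 10 (mod 13): 3·t ≡ 10 − 0 = 10 (mod 13).
    The inverse of 3 mod 13 is 9 (since 3·9 = 27 = 2·13 + 1), so t ≡ 9·10 = 90 ≡ 12 (mod 13).
    Then x = 0 + 3·12 = 36, valid modulo lcm(3, 13) = 39: x ≡ 36 (mod 39).
  Combine with x ≡ 2 (mod 11): since gcd(39, 11) = 1, we get a unique residue mod 429.
    Write x = 36 + 39·t and substitute into x ≡ 2 (mod 11): 39·t ≡ 2 − 36 = -34 (mod 11).
    Reduce coefficients mod 11: 6·t ≡ 10 (mod 11).
    The inverse of 6 mod 11 is 2 (since 6·2 = 12 = 1·11 + 1), so t ≡ 2·10 = 20 ≡ 9 (mod 11).
    Then x = 36 + 39·9 = 387, valid modulo lcm(39, 11) = 429: x ≡ 387 (mod 429).
Verify: 387 mod 3 = 0 ✓, 387 mod 13 = 10 ✓, 387 mod 11 = 2 ✓.

x ≡ 387 (mod 429).


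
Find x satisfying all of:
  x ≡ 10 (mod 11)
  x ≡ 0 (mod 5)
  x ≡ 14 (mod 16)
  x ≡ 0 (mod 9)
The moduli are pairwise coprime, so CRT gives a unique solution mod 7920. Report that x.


Product of moduli M = 11 · 5 · 16 · 9 = 7920.
Merge one congruence at a time:
  Start: x ≡ 10 (mod 11).
  Combine with x ≡ 0 (mod 5); new modulus lcm = 55.
    Write x = 10 + 11·t and substitute into x ≡ 0 (mod 5): 11·t ≡ 0 − 10 = -10 (mod 5).
    Reduce coefficients mod 5: 1·t ≡ 0 (mod 5).
    So t ≡ 0 (mod 5).
    Then x = 10 + 11·0 = 10, valid modulo lcm(11, 5) = 55: x ≡ 10 (mod 55).
  Combine with x ≡ 14 (mod 16); new modulus lcm = 880.
    Write x = 10 + 55·t and substitute into x ≡ 14 (mod 16): 55·t ≡ 14 − 10 = 4 (mod 16).
    Reduce coefficients mod 16: 7·t ≡ 4 (mod 16).
    The inverse of 7 mod 16 is 7 (since 7·7 = 49 = 3·16 + 1), so t ≡ 7·4 = 28 ≡ 12 (mod 16).
    Then x = 10 + 55·12 = 670, valid modulo lcm(55, 16) = 880: x ≡ 670 (mod 880).
  Combine with x ≡ 0 (mod 9); new modulus lcm = 7920.
    Write x = 670 + 880·t and substitute into x ≡ 0 (mod 9): 880·t ≡ 0 − 670 = -670 (mod 9).
    Reduce coefficients mod 9: 7·t ≡ 5 (mod 9).
    The inverse of 7 mod 9 is 4 (since 7·4 = 28 = 3·9 + 1), so t ≡ 4·5 = 20 ≡ 2 (mod 9).
    Then x = 670 + 880·2 = 2430, valid modulo lcm(880, 9) = 7920: x ≡ 2430 (mod 7920).
Verify against each original: 2430 mod 11 = 10, 2430 mod 5 = 0, 2430 mod 16 = 14, 2430 mod 9 = 0.

x ≡ 2430 (mod 7920).


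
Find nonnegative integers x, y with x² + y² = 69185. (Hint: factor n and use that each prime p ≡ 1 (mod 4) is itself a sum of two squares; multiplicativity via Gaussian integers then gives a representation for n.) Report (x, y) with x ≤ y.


Step 1: Factor n = 69185 = 5 · 101 · 137.
Step 2: Check the mod-4 condition on each prime factor: 5 ≡ 1 (mod 4), exponent 1; 101 ≡ 1 (mod 4), exponent 1; 137 ≡ 1 (mod 4), exponent 1.
All primes ≡ 3 (mod 4) appear to even exponent (or don't appear), so by the two-squares theorem n IS expressible as a sum of two squares.
Step 3: Build a representation. Here n = 5 · 101 · 137 is a product of primes ≡ 1 (mod 4). Each prime p ≡ 1 (mod 4) is itself a sum of two squares; find a² by testing p − a² for a perfect square:
  5: 5 − 1² = 4 = 2² ⇒ 5 = 1² + 2².
  101: 101 − 1² = 100 = 10² ⇒ 101 = 1² + 10².
  137: 137 − 1² = 136, 137 − 2² = 133, 137 − 3² = 128, 137 − 4² = 121 = 11² ⇒ 137 = 4² + 11².
  Combine using the Brahmagupta–Fibonacci identity (a² + b²)(c² + d²) = (ac − bd)² + (ad + bc)² = (ac + bd)² + (ad − bc)²:
  5 · 101 = 505: from (1² + 2²)(1² + 10²), take (1·1 − 2·10, 1·10 + 2·1) = (1 − 20, 10 + 2) = (-19, 12); dropping signs (only squares matter) gives (19, 12); check 19² + 12² = 361 + 144 = 505 ✓.
  505 · 137 = 69185: from (19² + 12²)(4² + 11²), take (19·4 − 12·11, 19·11 + 12·4) = (76 − 132, 209 + 48) = (-56, 257); dropping signs (only squares matter) gives (56, 257); check 56² + 257² = 3136 + 66049 = 69185 ✓.
Step 4: Order so x ≤ y and verify: 56² + 257² = 3136 + 66049 = 69185 = n. ✓

n = 69185 = 56² + 257² (one valid representation with x ≤ y).


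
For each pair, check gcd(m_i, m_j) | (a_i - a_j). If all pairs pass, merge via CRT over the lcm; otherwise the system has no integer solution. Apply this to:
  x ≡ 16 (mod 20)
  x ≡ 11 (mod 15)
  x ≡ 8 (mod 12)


Moduli 20, 15, 12 are not pairwise coprime, so CRT works modulo lcm(m_i) when all pairwise compatibility conditions hold.
Pairwise compatibility: gcd(m_i, m_j) must divide a_i - a_j for every pair.
Merge one congruence at a time:
  Start: x ≡ 16 (mod 20).
  Combine with x ≡ 11 (mod 15): gcd(20, 15) = 5; 11 - 16 = -5, which IS divisible by 5, so compatible.
    Write x = 16 + 20·t and substitute into x ≡ 11 (mod 15): 20·t ≡ 11 − 16 = -5 (mod 15).
    Divide the congruence (and modulus) by g = 5: 4·t ≡ -1 (mod 3).
    Reduce coefficients mod 3: 1·t ≡ 2 (mod 3).
    So t ≡ 2 (mod 3).
    Then x = 16 + 20·2 = 56, valid modulo lcm(20, 15) = 60: x ≡ 56 (mod 60).
  Combine with x ≡ 8 (mod 12): gcd(60, 12) = 12; 8 - 56 = -48, which IS divisible by 12, so compatible.
    Write x = 56 + 60·t and substitute into x ≡ 8 (mod 12): 60·t ≡ 8 − 56 = -48 (mod 12).
    Divide the congruence (and modulus) by g = 12: 5·t ≡ -4 (mod 1).
    Modulo 1 every t works; take t = 0.
    Then x = 56 + 60·0 = 56, valid modulo lcm(60, 12) = 60: x ≡ 56 (mod 60).
Verify: 56 mod 20 = 16, 56 mod 15 = 11, 56 mod 12 = 8.

x ≡ 56 (mod 60).


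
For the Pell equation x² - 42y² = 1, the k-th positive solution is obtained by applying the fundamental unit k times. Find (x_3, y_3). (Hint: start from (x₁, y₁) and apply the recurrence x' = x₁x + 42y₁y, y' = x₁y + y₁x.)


Step 1: Find the fundamental solution (x₁, y₁) of x² - 42y² = 1.
  Expand √42 as a continued fraction. a₀ = ⌊√42⌋ = 6; iterate m_{k+1} = d_k·a_k − m_k, d_{k+1} = (42 − m_{k+1}²)/d_k, a_{k+1} = ⌊(a₀ + m_{k+1})/d_{k+1}⌋ (starting m₀ = 0, d₀ = 1), with convergents p_k = a_k·p_{k-1} + p_{k-2}, q_k = a_k·q_{k-1} + q_{k-2} (p₋₁ = 1, q₋₁ = 0):
  k = 0: a₀ = 6; p₀/q₀ = 6/1; p₀² − 42·q₀² = 36 − 42 = -6.
  k = 1: m = 6, d = 6, a = ⌊(6 + 6)/6⌋ = 2; p/q = (2·6 + 1)/(2·1 + 0) = 13/2; p² − 42·q² = 169 − 168 = 1.
  The first convergent with p² − 42·q² = 1 gives the fundamental solution (x₁, y₁) = (13, 2).
Step 2: Apply the recurrence (x_{n+1}, y_{n+1}) = (x₁x_n + 42y₁y_n, x₁y_n + y₁x_n) repeatedly.
  From (x_1, y_1) = (13, 2): x_2 = 13·13 + 42·2·2 = 337; y_2 = 13·2 + 2·13 = 52.
  From (x_2, y_2) = (337, 52): x_3 = 13·337 + 42·2·52 = 8749; y_3 = 13·52 + 2·337 = 1350.
Step 3: Verify x_3² - 42·y_3² = 76545001 - 76545000 = 1 (should be 1). ✓

(x_1, y_1) = (13, 2); (x_3, y_3) = (8749, 1350).


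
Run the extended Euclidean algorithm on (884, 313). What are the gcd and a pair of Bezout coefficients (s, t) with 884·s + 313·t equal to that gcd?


Euclidean algorithm on (884, 313) — divide until remainder is 0:
  884 = 2 · 313 + 258
  313 = 1 · 258 + 55
  258 = 4 · 55 + 38
  55 = 1 · 38 + 17
  38 = 2 · 17 + 4
  17 = 4 · 4 + 1
  4 = 4 · 1 + 0
gcd(884, 313) = 1.
Track Bezout coefficients alongside the remainders: start with r₀ = 884 = a·1 + b·0 (s = 1, t = 0) and r₁ = 313 = a·0 + b·1 (s = 0, t = 1); each new remainder r_{k+1} = r_{k-1} − q_k·r_k inherits s_{k+1} = s_{k-1} − q_k·s_k, t_{k+1} = t_{k-1} − q_k·t_k, so r_k = a·s_k + b·t_k at every step:
  q = 2: r = 258, s = 1 − 2·0 = 1, t = 0 − 2·1 = -2  (check: 884·1 + 313·(-2) = 258)
  q = 1: r = 55, s = 0 − 1·1 = -1, t = 1 − 1·(-2) = 3  (check: 884·(-1) + 313·3 = 55)
  q = 4: r = 38, s = 1 − 4·(-1) = 5, t = -2 − 4·3 = -14  (check: 884·5 + 313·(-14) = 38)
  q = 1: r = 17, s = -1 − 1·5 = -6, t = 3 − 1·(-14) = 17  (check: 884·(-6) + 313·17 = 17)
  q = 2: r = 4, s = 5 − 2·(-6) = 17, t = -14 − 2·17 = -48  (check: 884·17 + 313·(-48) = 4)
  q = 4: r = 1, s = -6 − 4·17 = -74, t = 17 − 4·(-48) = 209  (check: 884·(-74) + 313·209 = 1)
The row with r = 1 (the gcd) gives the Bezout coefficients s = -74, t = 209.
Result: 884 · (-74) + 313 · (209) = 1.

gcd(884, 313) = 1; s = -74, t = 209 (check: 884·(-74) + 313·209 = 1).


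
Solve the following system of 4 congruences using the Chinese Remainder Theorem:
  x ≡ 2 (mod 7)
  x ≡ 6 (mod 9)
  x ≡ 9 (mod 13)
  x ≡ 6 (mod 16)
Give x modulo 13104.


Product of moduli M = 7 · 9 · 13 · 16 = 13104.
Merge one congruence at a time:
  Start: x ≡ 2 (mod 7).
  Combine with x ≡ 6 (mod 9); new modulus lcm = 63.
    Write x = 2 + 7·t and substitute into x ≡ 6 (mod 9): 7·t ≡ 6 − 2 = 4 (mod 9).
    The inverse of 7 mod 9 is 4 (since 7·4 = 28 = 3·9 + 1), so t ≡ 4·4 = 16 ≡ 7 (mod 9).
    Then x = 2 + 7·7 = 51, valid modulo lcm(7, 9) = 63: x ≡ 51 (mod 63).
  Combine with x ≡ 9 (mod 13); new modulus lcm = 819.
    Write x = 51 + 63·t and substitute into x ≡ 9 (mod 13): 63·t ≡ 9 − 51 = -42 (mod 13).
    Reduce coefficients mod 13: 11·t ≡ 10 (mod 13).
    The inverse of 11 mod 13 is 6 (since 11·6 = 66 = 5·13 + 1), so t ≡ 6·10 = 60 ≡ 8 (mod 13).
    Then x = 51 + 63·8 = 555, valid modulo lcm(63, 13) = 819: x ≡ 555 (mod 819).
  Combine with x ≡ 6 (mod 16); new modulus lcm = 13104.
    Write x = 555 + 819·t and substitute into x ≡ 6 (mod 16): 819·t ≡ 6 − 555 = -549 (mod 16).
    Reduce coefficients mod 16: 3·t ≡ 11 (mod 16).
    The inverse of 3 mod 16 is 11 (since 3·11 = 33 = 2·16 + 1), so t ≡ 11·11 = 121 ≡ 9 (mod 16).
    Then x = 555 + 819·9 = 7926, valid modulo lcm(819, 16) = 13104: x ≡ 7926 (mod 13104).
Verify against each original: 7926 mod 7 = 2, 7926 mod 9 = 6, 7926 mod 13 = 9, 7926 mod 16 = 6.

x ≡ 7926 (mod 13104).


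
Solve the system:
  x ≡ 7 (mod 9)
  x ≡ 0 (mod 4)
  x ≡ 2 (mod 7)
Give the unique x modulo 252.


Moduli 9, 4, 7 are pairwise coprime; by CRT there is a unique solution modulo M = 9 · 4 · 7 = 252.
Solve pairwise, accumulating the modulus:
  Start with x ≡ 7 (mod 9).
  Combine with x ≡ 0 (mod 4): since gcd(9, 4) = 1, we get a unique residue mod 36.
    Write x = 7 + 9·t and substitute into x ≡ 0 (mod 4): 9·t ≡ 0 − 7 = -7 (mod 4).
    Reduce coefficients mod 4: 1·t ≡ 1 (mod 4).
    So t ≡ 1 (mod 4).
    Then x = 7 + 9·1 = 16, valid modulo lcm(9, 4) = 36: x ≡ 16 (mod 36).
  Combine with x ≡ 2 (mod 7): since gcd(36, 7) = 1, we get a unique residue mod 252.
    Write x = 16 + 36·t and substitute into x ≡ 2 (mod 7): 36·t ≡ 2 − 16 = -14 (mod 7).
    Reduce coefficients mod 7: 1·t ≡ 0 (mod 7).
    So t ≡ 0 (mod 7).
    Then x = 16 + 36·0 = 16, valid modulo lcm(36, 7) = 252: x ≡ 16 (mod 252).
Verify: 16 mod 9 = 7 ✓, 16 mod 4 = 0 ✓, 16 mod 7 = 2 ✓.

x ≡ 16 (mod 252).


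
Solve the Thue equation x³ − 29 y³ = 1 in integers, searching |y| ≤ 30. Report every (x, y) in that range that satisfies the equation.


The equation is x³ - 29y³ = 1. For fixed y, x³ = 29·y³ + 1, so a solution requires the RHS to be a perfect cube.
Strategy: iterate y from -30 to 30, compute RHS = 29·y³ + 1, and check whether it is a (positive or negative) perfect cube.
Check small values of y:
  y = 0: RHS = 1 = (1)³ ⇒ x = 1 works.
  y = 1: RHS = 30 is not a perfect cube.
  y = -1: RHS = -28 is not a perfect cube.
  y = 2: RHS = 233 is not a perfect cube.
  y = -2: RHS = -231 is not a perfect cube.
  y = 3: RHS = 784 is not a perfect cube.
  y = -3: RHS = -782 is not a perfect cube.
Continuing the search up to |y| = 30 finds no further solutions beyond those listed.
Collected solutions: (1, 0).

Solutions (with |y| ≤ 30): (1, 0).


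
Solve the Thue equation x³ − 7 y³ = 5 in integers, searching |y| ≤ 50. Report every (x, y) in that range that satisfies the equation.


The equation is x³ - 7y³ = 5. For fixed y, x³ = 7·y³ + 5, so a solution requires the RHS to be a perfect cube.
Strategy: iterate y from -50 to 50, compute RHS = 7·y³ + 5, and check whether it is a (positive or negative) perfect cube.
Check small values of y:
  y = 0: RHS = 5 is not a perfect cube.
  y = 1: RHS = 12 is not a perfect cube.
  y = -1: RHS = -2 is not a perfect cube.
  y = 2: RHS = 61 is not a perfect cube.
  y = -2: RHS = -51 is not a perfect cube.
  y = 3: RHS = 194 is not a perfect cube.
  y = -3: RHS = -184 is not a perfect cube.
Continuing the search up to |y| = 50 finds no solutions either.
No (x, y) in the scanned range satisfies the equation.

No integer solutions with |y| ≤ 50.


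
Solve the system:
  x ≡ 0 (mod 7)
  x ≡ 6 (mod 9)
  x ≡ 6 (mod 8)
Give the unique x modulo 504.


Moduli 7, 9, 8 are pairwise coprime; by CRT there is a unique solution modulo M = 7 · 9 · 8 = 504.
Solve pairwise, accumulating the modulus:
  Start with x ≡ 0 (mod 7).
  Combine with x ≡ 6 (mod 9): since gcd(7, 9) = 1, we get a unique residue mod 63.
    Write x = 0 + 7·t and substitute into x ≡ 6 (mod 9): 7·t ≡ 6 − 0 = 6 (mod 9).
    The inverse of 7 mod 9 is 4 (since 7·4 = 28 = 3·9 + 1), so t ≡ 4·6 = 24 ≡ 6 (mod 9).
    Then x = 0 + 7·6 = 42, valid modulo lcm(7, 9) = 63: x ≡ 42 (mod 63).
  Combine with x ≡ 6 (mod 8): since gcd(63, 8) = 1, we get a unique residue mod 504.
    Write x = 42 + 63·t and substitute into x ≡ 6 (mod 8): 63·t ≡ 6 − 42 = -36 (mod 8).
    Reduce coefficients mod 8: 7·t ≡ 4 (mod 8).
    The inverse of 7 mod 8 is 7 (since 7·7 = 49 = 6·8 + 1), so t ≡ 7·4 = 28 ≡ 4 (mod 8).
    Then x = 42 + 63·4 = 294, valid modulo lcm(63, 8) = 504: x ≡ 294 (mod 504).
Verify: 294 mod 7 = 0 ✓, 294 mod 9 = 6 ✓, 294 mod 8 = 6 ✓.

x ≡ 294 (mod 504).


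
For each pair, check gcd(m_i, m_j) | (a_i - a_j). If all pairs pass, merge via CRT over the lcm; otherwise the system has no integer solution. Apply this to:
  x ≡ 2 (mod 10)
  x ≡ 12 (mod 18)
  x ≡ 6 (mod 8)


Moduli 10, 18, 8 are not pairwise coprime, so CRT works modulo lcm(m_i) when all pairwise compatibility conditions hold.
Pairwise compatibility: gcd(m_i, m_j) must divide a_i - a_j for every pair.
Merge one congruence at a time:
  Start: x ≡ 2 (mod 10).
  Combine with x ≡ 12 (mod 18): gcd(10, 18) = 2; 12 - 2 = 10, which IS divisible by 2, so compatible.
    Write x = 2 + 10·t and substitute into x ≡ 12 (mod 18): 10·t ≡ 12 − 2 = 10 (mod 18).
    Divide the congruence (and modulus) by g = 2: 5·t ≡ 5 (mod 9).
    The inverse of 5 mod 9 is 2 (since 5·2 = 10 = 1·9 + 1), so t ≡ 2·5 = 10 ≡ 1 (mod 9).
    Then x = 2 + 10·1 = 12, valid modulo lcm(10, 18) = 90: x ≡ 12 (mod 90).
  Combine with x ≡ 6 (mod 8): gcd(90, 8) = 2; 6 - 12 = -6, which IS divisible by 2, so compatible.
    Write x = 12 + 90·t and substitute into x ≡ 6 (mod 8): 90·t ≡ 6 − 12 = -6 (mod 8).
    Divide the congruence (and modulus) by g = 2: 45·t ≡ -3 (mod 4).
    Reduce coefficients mod 4: 1·t ≡ 1 (mod 4).
    So t ≡ 1 (mod 4).
    Then x = 12 + 90·1 = 102, valid modulo lcm(90, 8) = 360: x ≡ 102 (mod 360).
Verify: 102 mod 10 = 2, 102 mod 18 = 12, 102 mod 8 = 6.

x ≡ 102 (mod 360).


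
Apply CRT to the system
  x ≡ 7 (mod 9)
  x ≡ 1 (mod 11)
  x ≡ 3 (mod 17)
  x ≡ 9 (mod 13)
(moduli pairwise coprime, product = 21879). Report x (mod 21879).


Product of moduli M = 9 · 11 · 17 · 13 = 21879.
Merge one congruence at a time:
  Start: x ≡ 7 (mod 9).
  Combine with x ≡ 1 (mod 11); new modulus lcm = 99.
    Write x = 7 + 9·t and substitute into x ≡ 1 (mod 11): 9·t ≡ 1 − 7 = -6 (mod 11).
    Reduce coefficients mod 11: 9·t ≡ 5 (mod 11).
    The inverse of 9 mod 11 is 5 (since 9·5 = 45 = 4·11 + 1), so t ≡ 5·5 = 25 ≡ 3 (mod 11).
    Then x = 7 + 9·3 = 34, valid modulo lcm(9, 11) = 99: x ≡ 34 (mod 99).
  Combine with x ≡ 3 (mod 17); new modulus lcm = 1683.
    Write x = 34 + 99·t and substitute into x ≡ 3 (mod 17): 99·t ≡ 3 − 34 = -31 (mod 17).
    Reduce coefficients mod 17: 14·t ≡ 3 (mod 17).
    The inverse of 14 mod 17 is 11 (since 14·11 = 154 = 9·17 + 1), so t ≡ 11·3 = 33 ≡ 16 (mod 17).
    Then x = 34 + 99·16 = 1618, valid modulo lcm(99, 17) = 1683: x ≡ 1618 (mod 1683).
  Combine with x ≡ 9 (mod 13); new modulus lcm = 21879.
    Write x = 1618 + 1683·t and substitute into x ≡ 9 (mod 13): 1683·t ≡ 9 − 1618 = -1609 (mod 13).
    Reduce coefficients mod 13: 6·t ≡ 3 (mod 13).
    The inverse of 6 mod 13 is 11 (since 6·11 = 66 = 5·13 + 1), so t ≡ 11·3 = 33 ≡ 7 (mod 13).
    Then x = 1618 + 1683·7 = 13399, valid modulo lcm(1683, 13) = 21879: x ≡ 13399 (mod 21879).
Verify against each original: 13399 mod 9 = 7, 13399 mod 11 = 1, 13399 mod 17 = 3, 13399 mod 13 = 9.

x ≡ 13399 (mod 21879).


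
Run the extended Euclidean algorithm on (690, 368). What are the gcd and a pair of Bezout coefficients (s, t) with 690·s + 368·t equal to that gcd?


Euclidean algorithm on (690, 368) — divide until remainder is 0:
  690 = 1 · 368 + 322
  368 = 1 · 322 + 46
  322 = 7 · 46 + 0
gcd(690, 368) = 46.
Track Bezout coefficients alongside the remainders: start with r₀ = 690 = a·1 + b·0 (s = 1, t = 0) and r₁ = 368 = a·0 + b·1 (s = 0, t = 1); each new remainder r_{k+1} = r_{k-1} − q_k·r_k inherits s_{k+1} = s_{k-1} − q_k·s_k, t_{k+1} = t_{k-1} − q_k·t_k, so r_k = a·s_k + b·t_k at every step:
  q = 1: r = 322, s = 1 − 1·0 = 1, t = 0 − 1·1 = -1  (check: 690·1 + 368·(-1) = 322)
  q = 1: r = 46, s = 0 − 1·1 = -1, t = 1 − 1·(-1) = 2  (check: 690·(-1) + 368·2 = 46)
The row with r = 46 (the gcd) gives the Bezout coefficients s = -1, t = 2.
Result: 690 · (-1) + 368 · (2) = 46.

gcd(690, 368) = 46; s = -1, t = 2 (check: 690·(-1) + 368·2 = 46).


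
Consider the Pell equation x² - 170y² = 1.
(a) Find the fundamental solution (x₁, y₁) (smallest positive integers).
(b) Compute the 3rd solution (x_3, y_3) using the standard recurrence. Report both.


Step 1: Find the fundamental solution (x₁, y₁) of x² - 170y² = 1.
  Expand √170 as a continued fraction. a₀ = ⌊√170⌋ = 13; iterate m_{k+1} = d_k·a_k − m_k, d_{k+1} = (170 − m_{k+1}²)/d_k, a_{k+1} = ⌊(a₀ + m_{k+1})/d_{k+1}⌋ (starting m₀ = 0, d₀ = 1), with convergents p_k = a_k·p_{k-1} + p_{k-2}, q_k = a_k·q_{k-1} + q_{k-2} (p₋₁ = 1, q₋₁ = 0):
  k = 0: a₀ = 13; p₀/q₀ = 13/1; p₀² − 170·q₀² = 169 − 170 = -1.
  k = 1: m = 13, d = 1, a = ⌊(13 + 13)/1⌋ = 26; p/q = (26·13 + 1)/(26·1 + 0) = 339/26; p² − 170·q² = 114921 − 114920 = 1.
  The first convergent with p² − 170·q² = 1 gives the fundamental solution (x₁, y₁) = (339, 26).
Step 2: Apply the recurrence (x_{n+1}, y_{n+1}) = (x₁x_n + 170y₁y_n, x₁y_n + y₁x_n) repeatedly.
  From (x_1, y_1) = (339, 26): x_2 = 339·339 + 170·26·26 = 229841; y_2 = 339·26 + 26·339 = 17628.
  From (x_2, y_2) = (229841, 17628): x_3 = 339·229841 + 170·26·17628 = 155831859; y_3 = 339·17628 + 26·229841 = 11951758.
Step 3: Verify x_3² - 170·y_3² = 24283568279395881 - 24283568279395880 = 1 (should be 1). ✓

(x_1, y_1) = (339, 26); (x_3, y_3) = (155831859, 11951758).


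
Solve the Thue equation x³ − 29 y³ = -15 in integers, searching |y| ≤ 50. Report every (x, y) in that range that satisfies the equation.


The equation is x³ - 29y³ = -15. For fixed y, x³ = 29·y³ − 15, so a solution requires the RHS to be a perfect cube.
Strategy: iterate y from -50 to 50, compute RHS = 29·y³ − 15, and check whether it is a (positive or negative) perfect cube.
Check small values of y:
  y = 0: RHS = -15 is not a perfect cube.
  y = 1: RHS = 14 is not a perfect cube.
  y = -1: RHS = -44 is not a perfect cube.
  y = 2: RHS = 217 is not a perfect cube.
  y = -2: RHS = -247 is not a perfect cube.
  y = 3: RHS = 768 is not a perfect cube.
  y = -3: RHS = -798 is not a perfect cube.
Continuing the search up to |y| = 50 finds no solutions either.
No (x, y) in the scanned range satisfies the equation.

No integer solutions with |y| ≤ 50.


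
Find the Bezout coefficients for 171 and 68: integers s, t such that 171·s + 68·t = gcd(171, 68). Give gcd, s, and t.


Euclidean algorithm on (171, 68) — divide until remainder is 0:
  171 = 2 · 68 + 35
  68 = 1 · 35 + 33
  35 = 1 · 33 + 2
  33 = 16 · 2 + 1
  2 = 2 · 1 + 0
gcd(171, 68) = 1.
Track Bezout coefficients alongside the remainders: start with r₀ = 171 = a·1 + b·0 (s = 1, t = 0) and r₁ = 68 = a·0 + b·1 (s = 0, t = 1); each new remainder r_{k+1} = r_{k-1} − q_k·r_k inherits s_{k+1} = s_{k-1} − q_k·s_k, t_{k+1} = t_{k-1} − q_k·t_k, so r_k = a·s_k + b·t_k at every step:
  q = 2: r = 35, s = 1 − 2·0 = 1, t = 0 − 2·1 = -2  (check: 171·1 + 68·(-2) = 35)
  q = 1: r = 33, s = 0 − 1·1 = -1, t = 1 − 1·(-2) = 3  (check: 171·(-1) + 68·3 = 33)
  q = 1: r = 2, s = 1 − 1·(-1) = 2, t = -2 − 1·3 = -5  (check: 171·2 + 68·(-5) = 2)
  q = 16: r = 1, s = -1 − 16·2 = -33, t = 3 − 16·(-5) = 83  (check: 171·(-33) + 68·83 = 1)
The row with r = 1 (the gcd) gives the Bezout coefficients s = -33, t = 83.
Result: 171 · (-33) + 68 · (83) = 1.

gcd(171, 68) = 1; s = -33, t = 83 (check: 171·(-33) + 68·83 = 1).


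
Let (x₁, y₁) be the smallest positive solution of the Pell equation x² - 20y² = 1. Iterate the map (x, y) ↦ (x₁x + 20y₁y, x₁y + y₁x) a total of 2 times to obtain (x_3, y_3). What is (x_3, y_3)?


Step 1: Find the fundamental solution (x₁, y₁) of x² - 20y² = 1.
  Expand √20 as a continued fraction. a₀ = ⌊√20⌋ = 4; iterate m_{k+1} = d_k·a_k − m_k, d_{k+1} = (20 − m_{k+1}²)/d_k, a_{k+1} = ⌊(a₀ + m_{k+1})/d_{k+1}⌋ (starting m₀ = 0, d₀ = 1), with convergents p_k = a_k·p_{k-1} + p_{k-2}, q_k = a_k·q_{k-1} + q_{k-2} (p₋₁ = 1, q₋₁ = 0):
  k = 0: a₀ = 4; p₀/q₀ = 4/1; p₀² − 20·q₀² = 16 − 20 = -4.
  k = 1: m = 4, d = 4, a = ⌊(4 + 4)/4⌋ = 2; p/q = (2·4 + 1)/(2·1 + 0) = 9/2; p² − 20·q² = 81 − 80 = 1.
  The first convergent with p² − 20·q² = 1 gives the fundamental solution (x₁, y₁) = (9, 2).
Step 2: Apply the recurrence (x_{n+1}, y_{n+1}) = (x₁x_n + 20y₁y_n, x₁y_n + y₁x_n) repeatedly.
  From (x_1, y_1) = (9, 2): x_2 = 9·9 + 20·2·2 = 161; y_2 = 9·2 + 2·9 = 36.
  From (x_2, y_2) = (161, 36): x_3 = 9·161 + 20·2·36 = 2889; y_3 = 9·36 + 2·161 = 646.
Step 3: Verify x_3² - 20·y_3² = 8346321 - 8346320 = 1 (should be 1). ✓

(x_1, y_1) = (9, 2); (x_3, y_3) = (2889, 646).


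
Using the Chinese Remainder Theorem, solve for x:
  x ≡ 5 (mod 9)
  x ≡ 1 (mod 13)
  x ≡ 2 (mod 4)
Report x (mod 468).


Moduli 9, 13, 4 are pairwise coprime; by CRT there is a unique solution modulo M = 9 · 13 · 4 = 468.
Solve pairwise, accumulating the modulus:
  Start with x ≡ 5 (mod 9).
  Combine with x ≡ 1 (mod 13): since gcd(9, 13) = 1, we get a unique residue mod 117.
    Write x = 5 + 9·t and substitute into x ≡ 1 (mod 13): 9·t ≡ 1 − 5 = -4 (mod 13).
    Reduce coefficients mod 13: 9·t ≡ 9 (mod 13).
    The inverse of 9 mod 13 is 3 (since 9·3 = 27 = 2·13 + 1), so t ≡ 3·9 = 27 ≡ 1 (mod 13).
    Then x = 5 + 9·1 = 14, valid modulo lcm(9, 13) = 117: x ≡ 14 (mod 117).
  Combine with x ≡ 2 (mod 4): since gcd(117, 4) = 1, we get a unique residue mod 468.
    Write x = 14 + 117·t and substitute into x ≡ 2 (mod 4): 117·t ≡ 2 − 14 = -12 (mod 4).
    Reduce coefficients mod 4: 1·t ≡ 0 (mod 4).
    So t ≡ 0 (mod 4).
    Then x = 14 + 117·0 = 14, valid modulo lcm(117, 4) = 468: x ≡ 14 (mod 468).
Verify: 14 mod 9 = 5 ✓, 14 mod 13 = 1 ✓, 14 mod 4 = 2 ✓.

x ≡ 14 (mod 468).


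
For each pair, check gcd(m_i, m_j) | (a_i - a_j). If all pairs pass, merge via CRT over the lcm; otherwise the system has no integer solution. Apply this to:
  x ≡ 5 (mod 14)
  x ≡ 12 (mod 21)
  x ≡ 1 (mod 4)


Moduli 14, 21, 4 are not pairwise coprime, so CRT works modulo lcm(m_i) when all pairwise compatibility conditions hold.
Pairwise compatibility: gcd(m_i, m_j) must divide a_i - a_j for every pair.
Merge one congruence at a time:
  Start: x ≡ 5 (mod 14).
  Combine with x ≡ 12 (mod 21): gcd(14, 21) = 7; 12 - 5 = 7, which IS divisible by 7, so compatible.
    Write x = 5 + 14·t and substitute into x ≡ 12 (mod 21): 14·t ≡ 12 − 5 = 7 (mod 21).
    Divide the congruence (and modulus) by g = 7: 2·t ≡ 1 (mod 3).
    The inverse of 2 mod 3 is 2 (since 2·2 = 4 = 1·3 + 1), so t ≡ 2·1 = 2 ≡ 2 (mod 3).
    Then x = 5 + 14·2 = 33, valid modulo lcm(14, 21) = 42: x ≡ 33 (mod 42).
  Combine with x ≡ 1 (mod 4): gcd(42, 4) = 2; 1 - 33 = -32, which IS divisible by 2, so compatible.
    Write x = 33 + 42·t and substitute into x ≡ 1 (mod 4): 42·t ≡ 1 − 33 = -32 (mod 4).
    Divide the congruence (and modulus) by g = 2: 21·t ≡ -16 (mod 2).
    Reduce coefficients mod 2: 1·t ≡ 0 (mod 2).
    So t ≡ 0 (mod 2).
    Then x = 33 + 42·0 = 33, valid modulo lcm(42, 4) = 84: x ≡ 33 (mod 84).
Verify: 33 mod 14 = 5, 33 mod 21 = 12, 33 mod 4 = 1.

x ≡ 33 (mod 84).


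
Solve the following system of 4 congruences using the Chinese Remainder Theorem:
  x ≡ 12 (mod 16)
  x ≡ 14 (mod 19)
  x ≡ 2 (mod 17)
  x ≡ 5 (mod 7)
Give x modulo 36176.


Product of moduli M = 16 · 19 · 17 · 7 = 36176.
Merge one congruence at a time:
  Start: x ≡ 12 (mod 16).
  Combine with x ≡ 14 (mod 19); new modulus lcm = 304.
    Write x = 12 + 16·t and substitute into x ≡ 14 (mod 19): 16·t ≡ 14 − 12 = 2 (mod 19).
    The inverse of 16 mod 19 is 6 (since 16·6 = 96 = 5·19 + 1), so t ≡ 6·2 = 12 ≡ 12 (mod 19).
    Then x = 12 + 16·12 = 204, valid modulo lcm(16, 19) = 304: x ≡ 204 (mod 304).
  Combine with x ≡ 2 (mod 17); new modulus lcm = 5168.
    Write x = 204 + 304·t and substitute into x ≡ 2 (mod 17): 304·t ≡ 2 − 204 = -202 (mod 17).
    Reduce coefficients mod 17: 15·t ≡ 2 (mod 17).
    The inverse of 15 mod 17 is 8 (since 15·8 = 120 = 7·17 + 1), so t ≡ 8·2 = 16 ≡ 16 (mod 17).
    Then x = 204 + 304·16 = 5068, valid modulo lcm(304, 17) = 5168: x ≡ 5068 (mod 5168).
  Combine with x ≡ 5 (mod 7); new modulus lcm = 36176.
    Write x = 5068 + 5168·t and substitute into x ≡ 5 (mod 7): 5168·t ≡ 5 − 5068 = -5063 (mod 7).
    Reduce coefficients mod 7: 2·t ≡ 5 (mod 7).
    The inverse of 2 mod 7 is 4 (since 2·4 = 8 = 1·7 + 1), so t ≡ 4·5 = 20 ≡ 6 (mod 7).
    Then x = 5068 + 5168·6 = 36076, valid modulo lcm(5168, 7) = 36176: x ≡ 36076 (mod 36176).
Verify against each original: 36076 mod 16 = 12, 36076 mod 19 = 14, 36076 mod 17 = 2, 36076 mod 7 = 5.

x ≡ 36076 (mod 36176).


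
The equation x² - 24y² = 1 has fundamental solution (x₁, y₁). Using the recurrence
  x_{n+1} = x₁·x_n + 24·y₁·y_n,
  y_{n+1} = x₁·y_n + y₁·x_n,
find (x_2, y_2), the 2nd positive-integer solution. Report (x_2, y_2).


Step 1: Find the fundamental solution (x₁, y₁) of x² - 24y² = 1.
  Expand √24 as a continued fraction. a₀ = ⌊√24⌋ = 4; iterate m_{k+1} = d_k·a_k − m_k, d_{k+1} = (24 − m_{k+1}²)/d_k, a_{k+1} = ⌊(a₀ + m_{k+1})/d_{k+1}⌋ (starting m₀ = 0, d₀ = 1), with convergents p_k = a_k·p_{k-1} + p_{k-2}, q_k = a_k·q_{k-1} + q_{k-2} (p₋₁ = 1, q₋₁ = 0):
  k = 0: a₀ = 4; p₀/q₀ = 4/1; p₀² − 24·q₀² = 16 − 24 = -8.
  k = 1: m = 4, d = 8, a = ⌊(4 + 4)/8⌋ = 1; p/q = (1·4 + 1)/(1·1 + 0) = 5/1; p² − 24·q² = 25 − 24 = 1.
  The first convergent with p² − 24·q² = 1 gives the fundamental solution (x₁, y₁) = (5, 1).
Step 2: Apply the recurrence (x_{n+1}, y_{n+1}) = (x₁x_n + 24y₁y_n, x₁y_n + y₁x_n) repeatedly.
  From (x_1, y_1) = (5, 1): x_2 = 5·5 + 24·1·1 = 49; y_2 = 5·1 + 1·5 = 10.
Step 3: Verify x_2² - 24·y_2² = 2401 - 2400 = 1 (should be 1). ✓

(x_1, y_1) = (5, 1); (x_2, y_2) = (49, 10).


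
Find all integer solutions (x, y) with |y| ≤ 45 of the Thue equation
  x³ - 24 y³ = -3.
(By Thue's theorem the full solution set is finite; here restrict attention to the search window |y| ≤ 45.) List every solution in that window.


The equation is x³ - 24y³ = -3. For fixed y, x³ = 24·y³ − 3, so a solution requires the RHS to be a perfect cube.
Strategy: iterate y from -45 to 45, compute RHS = 24·y³ − 3, and check whether it is a (positive or negative) perfect cube.
Check small values of y:
  y = 0: RHS = -3 is not a perfect cube.
  y = 1: RHS = 21 is not a perfect cube.
  y = -1: RHS = -27 = (-3)³ ⇒ x = -3 works.
  y = 2: RHS = 189 is not a perfect cube.
  y = -2: RHS = -195 is not a perfect cube.
  y = 3: RHS = 645 is not a perfect cube.
  y = -3: RHS = -651 is not a perfect cube.
Continuing the search up to |y| = 45 finds no further solutions beyond those listed.
Collected solutions: (-3, -1).

Solutions (with |y| ≤ 45): (-3, -1).


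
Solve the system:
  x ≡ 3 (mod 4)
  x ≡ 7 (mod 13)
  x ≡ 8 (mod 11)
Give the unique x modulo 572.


Moduli 4, 13, 11 are pairwise coprime; by CRT there is a unique solution modulo M = 4 · 13 · 11 = 572.
Solve pairwise, accumulating the modulus:
  Start with x ≡ 3 (mod 4).
  Combine with x ≡ 7 (mod 13): since gcd(4, 13) = 1, we get a unique residue mod 52.
    Write x = 3 + 4·t and substitute into x ≡ 7 (mod 13): 4·t ≡ 7 − 3 = 4 (mod 13).
    The inverse of 4 mod 13 is 10 (since 4·10 = 40 = 3·13 + 1), so t ≡ 10·4 = 40 ≡ 1 (mod 13).
    Then x = 3 + 4·1 = 7, valid modulo lcm(4, 13) = 52: x ≡ 7 (mod 52).
  Combine with x ≡ 8 (mod 11): since gcd(52, 11) = 1, we get a unique residue mod 572.
    Write x = 7 + 52·t and substitute into x ≡ 8 (mod 11): 52·t ≡ 8 − 7 = 1 (mod 11).
    Reduce coefficients mod 11: 8·t ≡ 1 (mod 11).
    The inverse of 8 mod 11 is 7 (since 8·7 = 56 = 5·11 + 1), so t ≡ 7·1 = 7 ≡ 7 (mod 11).
    Then x = 7 + 52·7 = 371, valid modulo lcm(52, 11) = 572: x ≡ 371 (mod 572).
Verify: 371 mod 4 = 3 ✓, 371 mod 13 = 7 ✓, 371 mod 11 = 8 ✓.

x ≡ 371 (mod 572).


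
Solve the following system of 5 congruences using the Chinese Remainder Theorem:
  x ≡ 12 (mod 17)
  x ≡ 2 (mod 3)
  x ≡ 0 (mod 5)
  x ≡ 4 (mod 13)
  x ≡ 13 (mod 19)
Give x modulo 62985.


Product of moduli M = 17 · 3 · 5 · 13 · 19 = 62985.
Merge one congruence at a time:
  Start: x ≡ 12 (mod 17).
  Combine with x ≡ 2 (mod 3); new modulus lcm = 51.
    Write x = 12 + 17·t and substitute into x ≡ 2 (mod 3): 17·t ≡ 2 − 12 = -10 (mod 3).
    Reduce coefficients mod 3: 2·t ≡ 2 (mod 3).
    The inverse of 2 mod 3 is 2 (since 2·2 = 4 = 1·3 + 1), so t ≡ 2·2 = 4 ≡ 1 (mod 3).
    Then x = 12 + 17·1 = 29, valid modulo lcm(17, 3) = 51: x ≡ 29 (mod 51).
  Combine with x ≡ 0 (mod 5); new modulus lcm = 255.
    Write x = 29 + 51·t and substitute into x ≡ 0 (mod 5): 51·t ≡ 0 − 29 = -29 (mod 5).
    Reduce coefficients mod 5: 1·t ≡ 1 (mod 5).
    So t ≡ 1 (mod 5).
    Then x = 29 + 51·1 = 80, valid modulo lcm(51, 5) = 255: x ≡ 80 (mod 255).
  Combine with x ≡ 4 (mod 13); new modulus lcm = 3315.
    Write x = 80 + 255·t and substitute into x ≡ 4 (mod 13): 255·t ≡ 4 − 80 = -76 (mod 13).
    Reduce coefficients mod 13: 8·t ≡ 2 (mod 13).
    The inverse of 8 mod 13 is 5 (since 8·5 = 40 = 3·13 + 1), so t ≡ 5·2 = 10 ≡ 10 (mod 13).
    Then x = 80 + 255·10 = 2630, valid modulo lcm(255, 13) = 3315: x ≡ 2630 (mod 3315).
  Combine with x ≡ 13 (mod 19); new modulus lcm = 62985.
    Write x = 2630 + 3315·t and substitute into x ≡ 13 (mod 19): 3315·t ≡ 13 − 2630 = -2617 (mod 19).
    Reduce coefficients mod 19: 9·t ≡ 5 (mod 19).
    The inverse of 9 mod 19 is 17 (since 9·17 = 153 = 8·19 + 1), so t ≡ 17·5 = 85 ≡ 9 (mod 19).
    Then x = 2630 + 3315·9 = 32465, valid modulo lcm(3315, 19) = 62985: x ≡ 32465 (mod 62985).
Verify against each original: 32465 mod 17 = 12, 32465 mod 3 = 2, 32465 mod 5 = 0, 32465 mod 13 = 4, 32465 mod 19 = 13.

x ≡ 32465 (mod 62985).


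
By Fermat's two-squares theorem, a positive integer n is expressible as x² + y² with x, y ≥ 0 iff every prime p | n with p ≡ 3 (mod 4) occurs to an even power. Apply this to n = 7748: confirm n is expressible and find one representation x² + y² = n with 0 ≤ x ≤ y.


Step 1: Factor n = 7748 = 2^2 · 13 · 149.
Step 2: Check the mod-4 condition on each prime factor: 2 = 2 (special); 13 ≡ 1 (mod 4), exponent 1; 149 ≡ 1 (mod 4), exponent 1.
All primes ≡ 3 (mod 4) appear to even exponent (or don't appear), so by the two-squares theorem n IS expressible as a sum of two squares.
Step 3: Build a representation. Group n = k² · m with k = 2 and m = 13 · 149 = 1937 (a product of primes ≡ 1 (mod 4)); a representation of m scales to one of n via (k·x)² + (k·y)² = k²(x² + y²). Each prime p ≡ 1 (mod 4) is itself a sum of two squares; find a² by testing p − a² for a perfect square:
  13: 13 − 1² = 12, 13 − 2² = 9 = 3² ⇒ 13 = 2² + 3².
  149: 149 − 1² = 148, 149 − 2² = 145, 149 − 3² = 140, 149 − 4² = 133, 149 − 5² = 124, 149 − 6² = 113, 149 − 7² = 100 = 10² ⇒ 149 = 7² + 10².
  Combine using the Brahmagupta–Fibonacci identity (a² + b²)(c² + d²) = (ac − bd)² + (ad + bc)² = (ac + bd)² + (ad − bc)²:
  13 · 149 = 1937: from (2² + 3²)(7² + 10²), take (2·7 − 3·10, 2·10 + 3·7) = (14 − 30, 20 + 21) = (-16, 41); dropping signs (only squares matter) gives (16, 41); check 16² + 41² = 256 + 1681 = 1937 ✓.
  Scale by k = 2: (2·16, 2·41) = (32, 82).
Step 4: Order so x ≤ y and verify: 32² + 82² = 1024 + 6724 = 7748 = n. ✓

n = 7748 = 32² + 82² (one valid representation with x ≤ y).


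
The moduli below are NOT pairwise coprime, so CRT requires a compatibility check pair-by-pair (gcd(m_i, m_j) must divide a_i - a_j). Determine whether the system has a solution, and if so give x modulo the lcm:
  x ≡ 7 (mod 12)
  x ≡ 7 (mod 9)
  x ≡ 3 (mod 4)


Moduli 12, 9, 4 are not pairwise coprime, so CRT works modulo lcm(m_i) when all pairwise compatibility conditions hold.
Pairwise compatibility: gcd(m_i, m_j) must divide a_i - a_j for every pair.
Merge one congruence at a time:
  Start: x ≡ 7 (mod 12).
  Combine with x ≡ 7 (mod 9): gcd(12, 9) = 3; 7 - 7 = 0, which IS divisible by 3, so compatible.
    Write x = 7 + 12·t and substitute into x ≡ 7 (mod 9): 12·t ≡ 7 − 7 = 0 (mod 9).
    Divide the congruence (and modulus) by g = 3: 4·t ≡ 0 (mod 3).
    Reduce coefficients mod 3: 1·t ≡ 0 (mod 3).
    So t ≡ 0 (mod 3).
    Then x = 7 + 12·0 = 7, valid modulo lcm(12, 9) = 36: x ≡ 7 (mod 36).
  Combine with x ≡ 3 (mod 4): gcd(36, 4) = 4; 3 - 7 = -4, which IS divisible by 4, so compatible.
    Write x = 7 + 36·t and substitute into x ≡ 3 (mod 4): 36·t ≡ 3 − 7 = -4 (mod 4).
    Divide the congruence (and modulus) by g = 4: 9·t ≡ -1 (mod 1).
    Modulo 1 every t works; take t = 0.
    Then x = 7 + 36·0 = 7, valid modulo lcm(36, 4) = 36: x ≡ 7 (mod 36).
Verify: 7 mod 12 = 7, 7 mod 9 = 7, 7 mod 4 = 3.

x ≡ 7 (mod 36).


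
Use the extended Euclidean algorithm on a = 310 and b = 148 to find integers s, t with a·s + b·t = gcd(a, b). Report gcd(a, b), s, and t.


Euclidean algorithm on (310, 148) — divide until remainder is 0:
  310 = 2 · 148 + 14
  148 = 10 · 14 + 8
  14 = 1 · 8 + 6
  8 = 1 · 6 + 2
  6 = 3 · 2 + 0
gcd(310, 148) = 2.
Track Bezout coefficients alongside the remainders: start with r₀ = 310 = a·1 + b·0 (s = 1, t = 0) and r₁ = 148 = a·0 + b·1 (s = 0, t = 1); each new remainder r_{k+1} = r_{k-1} − q_k·r_k inherits s_{k+1} = s_{k-1} − q_k·s_k, t_{k+1} = t_{k-1} − q_k·t_k, so r_k = a·s_k + b·t_k at every step:
  q = 2: r = 14, s = 1 − 2·0 = 1, t = 0 − 2·1 = -2  (check: 310·1 + 148·(-2) = 14)
  q = 10: r = 8, s = 0 − 10·1 = -10, t = 1 − 10·(-2) = 21  (check: 310·(-10) + 148·21 = 8)
  q = 1: r = 6, s = 1 − 1·(-10) = 11, t = -2 − 1·21 = -23  (check: 310·11 + 148·(-23) = 6)
  q = 1: r = 2, s = -10 − 1·11 = -21, t = 21 − 1·(-23) = 44  (check: 310·(-21) + 148·44 = 2)
The row with r = 2 (the gcd) gives the Bezout coefficients s = -21, t = 44.
Result: 310 · (-21) + 148 · (44) = 2.

gcd(310, 148) = 2; s = -21, t = 44 (check: 310·(-21) + 148·44 = 2).


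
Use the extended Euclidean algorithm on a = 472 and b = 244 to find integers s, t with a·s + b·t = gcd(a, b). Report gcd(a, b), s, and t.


Euclidean algorithm on (472, 244) — divide until remainder is 0:
  472 = 1 · 244 + 228
  244 = 1 · 228 + 16
  228 = 14 · 16 + 4
  16 = 4 · 4 + 0
gcd(472, 244) = 4.
Track Bezout coefficients alongside the remainders: start with r₀ = 472 = a·1 + b·0 (s = 1, t = 0) and r₁ = 244 = a·0 + b·1 (s = 0, t = 1); each new remainder r_{k+1} = r_{k-1} − q_k·r_k inherits s_{k+1} = s_{k-1} − q_k·s_k, t_{k+1} = t_{k-1} − q_k·t_k, so r_k = a·s_k + b·t_k at every step:
  q = 1: r = 228, s = 1 − 1·0 = 1, t = 0 − 1·1 = -1  (check: 472·1 + 244·(-1) = 228)
  q = 1: r = 16, s = 0 − 1·1 = -1, t = 1 − 1·(-1) = 2  (check: 472·(-1) + 244·2 = 16)
  q = 14: r = 4, s = 1 − 14·(-1) = 15, t = -1 − 14·2 = -29  (check: 472·15 + 244·(-29) = 4)
The row with r = 4 (the gcd) gives the Bezout coefficients s = 15, t = -29.
Result: 472 · (15) + 244 · (-29) = 4.

gcd(472, 244) = 4; s = 15, t = -29 (check: 472·15 + 244·(-29) = 4).


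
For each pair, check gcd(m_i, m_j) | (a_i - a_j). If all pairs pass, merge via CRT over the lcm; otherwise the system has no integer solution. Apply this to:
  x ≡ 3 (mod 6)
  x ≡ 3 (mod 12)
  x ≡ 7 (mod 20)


Moduli 6, 12, 20 are not pairwise coprime, so CRT works modulo lcm(m_i) when all pairwise compatibility conditions hold.
Pairwise compatibility: gcd(m_i, m_j) must divide a_i - a_j for every pair.
Merge one congruence at a time:
  Start: x ≡ 3 (mod 6).
  Combine with x ≡ 3 (mod 12): gcd(6, 12) = 6; 3 - 3 = 0, which IS divisible by 6, so compatible.
    Write x = 3 + 6·t and substitute into x ≡ 3 (mod 12): 6·t ≡ 3 − 3 = 0 (mod 12).
    Divide the congruence (and modulus) by g = 6: 1·t ≡ 0 (mod 2).
    So t ≡ 0 (mod 2).
    Then x = 3 + 6·0 = 3, valid modulo lcm(6, 12) = 12: x ≡ 3 (mod 12).
  Combine with x ≡ 7 (mod 20): gcd(12, 20) = 4; 7 - 3 = 4, which IS divisible by 4, so compatible.
    Write x = 3 + 12·t and substitute into x ≡ 7 (mod 20): 12·t ≡ 7 − 3 = 4 (mod 20).
    Divide the congruence (and modulus) by g = 4: 3·t ≡ 1 (mod 5).
    The inverse of 3 mod 5 is 2 (since 3·2 = 6 = 1·5 + 1), so t ≡ 2·1 = 2 ≡ 2 (mod 5).
    Then x = 3 + 12·2 = 27, valid modulo lcm(12, 20) = 60: x ≡ 27 (mod 60).
Verify: 27 mod 6 = 3, 27 mod 12 = 3, 27 mod 20 = 7.

x ≡ 27 (mod 60).


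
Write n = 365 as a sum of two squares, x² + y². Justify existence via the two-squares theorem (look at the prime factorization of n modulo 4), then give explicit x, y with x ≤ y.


Step 1: Factor n = 365 = 5 · 73.
Step 2: Check the mod-4 condition on each prime factor: 5 ≡ 1 (mod 4), exponent 1; 73 ≡ 1 (mod 4), exponent 1.
All primes ≡ 3 (mod 4) appear to even exponent (or don't appear), so by the two-squares theorem n IS expressible as a sum of two squares.
Step 3: Build a representation. Here n = 5 · 73 is a product of primes ≡ 1 (mod 4). Each prime p ≡ 1 (mod 4) is itself a sum of two squares; find a² by testing p − a² for a perfect square:
  5: 5 − 1² = 4 = 2² ⇒ 5 = 1² + 2².
  73: 73 − 1² = 72, 73 − 2² = 69, 73 − 3² = 64 = 8² ⇒ 73 = 3² + 8².
  Combine using the Brahmagupta–Fibonacci identity (a² + b²)(c² + d²) = (ac − bd)² + (ad + bc)² = (ac + bd)² + (ad − bc)²:
  5 · 73 = 365: from (1² + 2²)(3² + 8²), take (1·3 − 2·8, 1·8 + 2·3) = (3 − 16, 8 + 6) = (-13, 14); dropping signs (only squares matter) gives (13, 14); check 13² + 14² = 169 + 196 = 365 ✓.
Step 4: Order so x ≤ y and verify: 13² + 14² = 169 + 196 = 365 = n. ✓

n = 365 = 13² + 14² (one valid representation with x ≤ y).


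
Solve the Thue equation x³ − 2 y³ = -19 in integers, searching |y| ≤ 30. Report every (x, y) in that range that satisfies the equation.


The equation is x³ - 2y³ = -19. For fixed y, x³ = 2·y³ − 19, so a solution requires the RHS to be a perfect cube.
Strategy: iterate y from -30 to 30, compute RHS = 2·y³ − 19, and check whether it is a (positive or negative) perfect cube.
Check small values of y:
  y = 0: RHS = -19 is not a perfect cube.
  y = 1: RHS = -17 is not a perfect cube.
  y = -1: RHS = -21 is not a perfect cube.
  y = 2: RHS = -3 is not a perfect cube.
  y = -2: RHS = -35 is not a perfect cube.
  y = 3: RHS = 35 is not a perfect cube.
  y = -3: RHS = -73 is not a perfect cube.
Continuing the search up to |y| = 30 finds no solutions either.
No (x, y) in the scanned range satisfies the equation.

No integer solutions with |y| ≤ 30.
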